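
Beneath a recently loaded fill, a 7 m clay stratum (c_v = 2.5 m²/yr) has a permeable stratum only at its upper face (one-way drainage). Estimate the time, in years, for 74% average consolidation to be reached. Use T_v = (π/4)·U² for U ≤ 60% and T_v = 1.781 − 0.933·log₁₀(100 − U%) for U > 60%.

t ≈ 9.03 years

Drainage path length: H_d = H = 7 m (single drainage).
U > 60%: T_v = 1.781 − 0.933·log₁₀(100 − 74) = 0.46083.
t = T_v·H_d²/c_v = 0.46083×7²/2.5 = 9.032 years.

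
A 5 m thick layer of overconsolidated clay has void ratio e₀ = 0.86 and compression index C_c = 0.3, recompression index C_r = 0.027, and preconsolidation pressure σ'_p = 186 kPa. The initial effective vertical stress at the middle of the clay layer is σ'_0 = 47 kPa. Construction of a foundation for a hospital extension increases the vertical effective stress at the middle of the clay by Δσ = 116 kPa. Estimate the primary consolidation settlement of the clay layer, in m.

Final effective stress: σ'_f = 47 + 116 = 163 kPa.
σ'_f = 163 ≤ σ'_p = 186 kPa, so the clay remains overconsolidated and only the recompression index applies:
S_c = C_r·H/(1+e₀)·log₁₀(σ'_f/σ'_0) = 0.027×5/1.86×log₁₀(163/47)
    = 0.072581 × 0.54009 = 0.0392 m

S_c ≈ 0.0392 m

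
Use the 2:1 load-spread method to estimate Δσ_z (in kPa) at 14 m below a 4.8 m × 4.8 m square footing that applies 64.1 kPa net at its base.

Δσ_z ≈ 4.18 kPa

By the 2:1 method the load spreads at 1 horizontal : 2 vertical, so at depth z the loaded area has grown by z in each plan dimension:
Δσ = qBL/((B+z)(L+z)) = 64.1×4.8×4.8/((4.8+14)(4.8+14)) = 4.1785 kPa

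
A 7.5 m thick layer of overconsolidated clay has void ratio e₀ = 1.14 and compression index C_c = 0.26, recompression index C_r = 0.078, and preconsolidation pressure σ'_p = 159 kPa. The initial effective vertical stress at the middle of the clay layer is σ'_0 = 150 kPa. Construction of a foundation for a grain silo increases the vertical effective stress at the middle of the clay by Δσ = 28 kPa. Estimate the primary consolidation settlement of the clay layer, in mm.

S_c ≈ 51.6 mm

Final effective stress: σ'_f = 150 + 28 = 178 kPa.
σ'_f = 178 > σ'_p = 159 kPa, so the stress path crosses the preconsolidation pressure — recompression up to σ'_p, then virgin compression beyond:
S_c = H/(1+e₀)·[C_r·log₁₀(σ'_p/σ'_0) + C_c·log₁₀(σ'_f/σ'_p)]
    = 7.5/2.14 × [0.078×log₁₀(159/150) + 0.26×log₁₀(178/159)]
    = 3.5047 × [0.0019739 + 0.012746] = 0.05159 m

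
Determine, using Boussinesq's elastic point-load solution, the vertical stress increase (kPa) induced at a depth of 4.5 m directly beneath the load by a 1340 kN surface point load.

Boussinesq vertical stress below a point load on an elastic half-space:
Δσ_z = 3P/(2πz²) · [1 + (r/z)²]^(−5/2)
r/z = 0/4.5 = 0; [1+(r/z)²]^(−5/2) = 1.
Δσ_z = 3×1340/(2π×4.5²) × 1 = 31.595 × 1 = 31.59 kPa

Δσ_z ≈ 31.6 kPa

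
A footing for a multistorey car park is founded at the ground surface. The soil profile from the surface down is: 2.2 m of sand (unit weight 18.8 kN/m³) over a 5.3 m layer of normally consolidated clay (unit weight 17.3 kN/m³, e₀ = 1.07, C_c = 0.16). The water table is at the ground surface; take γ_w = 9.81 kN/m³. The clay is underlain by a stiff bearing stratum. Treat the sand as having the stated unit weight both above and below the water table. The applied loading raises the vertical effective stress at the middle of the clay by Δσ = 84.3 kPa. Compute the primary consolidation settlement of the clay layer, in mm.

S_c ≈ 203 mm

Mid-depth of clay below the ground surface: z = 2.2 + 5.3/2 = 4.85 m.
Total vertical stress at mid-clay: σ_v = 18.8×2.2 + 17.3×2.65 = 87.205 kPa.
Pore pressure: u = 9.81×(4.85 − 0) = 47.578 kPa.
Initial effective stress: σ'_0 = σ_v − u = 87.205 − 47.578 = 39.627 kPa.
Final effective stress: σ'_f = σ'_0 + Δσ = 39.627 + 84.3 = 123.93 kPa.
Normally consolidated clay, so the full stress increment lies on the virgin compression line:
S_c = C_c·H/(1+e₀)·log₁₀(σ'_f/σ'_0) = 0.16×5.3/(1+1.07)×log₁₀(123.93/39.627)
    = 0.40966 × 0.49519 = 0.2029 m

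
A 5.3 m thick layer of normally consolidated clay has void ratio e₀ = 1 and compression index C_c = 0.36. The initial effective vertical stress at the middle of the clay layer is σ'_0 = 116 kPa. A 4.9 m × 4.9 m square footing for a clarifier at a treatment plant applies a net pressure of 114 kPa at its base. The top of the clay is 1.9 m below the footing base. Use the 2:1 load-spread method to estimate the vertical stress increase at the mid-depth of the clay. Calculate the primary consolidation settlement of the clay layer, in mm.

Mid-depth of clay below the footing base: z = 1.9 + 5.3/2 = 4.55 m.
Stress increase at mid-clay by the 2:1 spreading method:
Δσ = qBL/((B+z)(L+z)) = 114×4.9×4.9/((4.9+4.55)(4.9+4.55)) = 30.65 kPa
Final effective stress: σ'_f = σ'_0 + Δσ = 116 + 30.65 = 146.65 kPa.
Normally consolidated clay, so the full stress increment lies on the virgin compression line:
S_c = C_c·H/(1+e₀)·log₁₀(σ'_f/σ'_0) = 0.36×5.3/(1+1)×log₁₀(146.65/116)
    = 0.954 × 0.10182 = 0.09714 m

S_c ≈ 97.1 mm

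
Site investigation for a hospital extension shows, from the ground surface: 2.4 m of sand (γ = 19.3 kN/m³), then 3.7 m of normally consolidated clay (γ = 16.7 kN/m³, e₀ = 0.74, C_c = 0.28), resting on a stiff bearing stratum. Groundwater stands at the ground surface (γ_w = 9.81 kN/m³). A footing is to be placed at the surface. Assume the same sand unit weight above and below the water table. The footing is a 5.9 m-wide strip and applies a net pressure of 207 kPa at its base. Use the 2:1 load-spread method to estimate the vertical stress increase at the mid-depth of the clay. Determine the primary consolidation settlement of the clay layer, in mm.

S_c ≈ 382 mm

Mid-depth of clay below the ground surface: z = 2.4 + 3.7/2 = 4.25 m.
Total vertical stress at mid-clay: σ_v = 19.3×2.4 + 16.7×1.85 = 77.215 kPa.
Pore pressure: u = 9.81×(4.25 − 0) = 41.693 kPa.
Initial effective stress: σ'_0 = σ_v − u = 77.215 − 41.693 = 35.522 kPa.
Stress increase at mid-clay by the 2:1 spreading method:
Δσ = qB/(B+z) = 207×5.9/(5.9+4.25) = 120.33 kPa
Final effective stress: σ'_f = σ'_0 + Δσ = 35.522 + 120.33 = 155.85 kPa.
Normally consolidated clay, so the full stress increment lies on the virgin compression line:
S_c = C_c·H/(1+e₀)·log₁₀(σ'_f/σ'_0) = 0.28×3.7/(1+0.74)×log₁₀(155.85/35.522)
    = 0.5954 × 0.64221 = 0.3824 m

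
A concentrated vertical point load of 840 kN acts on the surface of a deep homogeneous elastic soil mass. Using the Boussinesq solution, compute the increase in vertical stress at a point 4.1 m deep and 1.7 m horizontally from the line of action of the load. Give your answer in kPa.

Boussinesq vertical stress below a point load on an elastic half-space:
Δσ_z = 3P/(2πz²) · [1 + (r/z)²]^(−5/2)
r/z = 1.7/4.1 = 0.41463; [1+(r/z)²]^(−5/2) = 0.6726.
Δσ_z = 3×840/(2π×4.1²) × 0.6726 = 23.859 × 0.6726 = 16.05 kPa

Δσ_z ≈ 16 kPa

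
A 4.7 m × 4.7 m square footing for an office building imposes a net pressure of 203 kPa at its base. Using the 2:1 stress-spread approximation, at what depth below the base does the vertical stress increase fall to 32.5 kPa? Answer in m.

z ≈ 7.05 m

2:1 spreading — at depth z the loaded area has grown by z in each plan dimension:
qB²/(B+z)² = Δσ_z ⇒ z = B(√(q/Δσ_z) − 1) = 4.7×(√(203/32.5) − 1) = 7.046 m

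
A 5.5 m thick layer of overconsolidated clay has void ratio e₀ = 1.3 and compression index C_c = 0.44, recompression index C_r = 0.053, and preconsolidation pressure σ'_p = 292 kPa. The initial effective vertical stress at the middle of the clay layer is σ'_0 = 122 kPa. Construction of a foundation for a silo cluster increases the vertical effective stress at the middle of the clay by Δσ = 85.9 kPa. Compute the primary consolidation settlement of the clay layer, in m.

S_c ≈ 0.0293 m

Final effective stress: σ'_f = 122 + 85.9 = 207.9 kPa.
σ'_f = 207.9 ≤ σ'_p = 292 kPa, so the clay remains overconsolidated and only the recompression index applies:
S_c = C_r·H/(1+e₀)·log₁₀(σ'_f/σ'_0) = 0.053×5.5/2.3×log₁₀(207.9/122)
    = 0.12674 × 0.23149 = 0.02934 m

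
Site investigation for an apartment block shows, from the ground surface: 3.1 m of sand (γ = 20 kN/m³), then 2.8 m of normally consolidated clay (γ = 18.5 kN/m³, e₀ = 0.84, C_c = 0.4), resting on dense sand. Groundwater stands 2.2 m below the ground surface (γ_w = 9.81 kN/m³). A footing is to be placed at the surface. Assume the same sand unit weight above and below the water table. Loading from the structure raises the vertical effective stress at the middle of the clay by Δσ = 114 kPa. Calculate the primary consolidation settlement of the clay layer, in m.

S_c ≈ 0.267 m

Mid-depth of clay below the ground surface: z = 3.1 + 2.8/2 = 4.5 m.
Total vertical stress at mid-clay: σ_v = 20×3.1 + 18.5×1.4 = 87.9 kPa.
Pore pressure: u = 9.81×(4.5 − 2.2) = 22.563 kPa.
Initial effective stress: σ'_0 = σ_v − u = 87.9 − 22.563 = 65.337 kPa.
Final effective stress: σ'_f = σ'_0 + Δσ = 65.337 + 114 = 179.34 kPa.
Normally consolidated clay, so the full stress increment lies on the virgin compression line:
S_c = C_c·H/(1+e₀)·log₁₀(σ'_f/σ'_0) = 0.4×2.8/(1+0.84)×log₁₀(179.34/65.337)
    = 0.6087 × 0.43852 = 0.2669 m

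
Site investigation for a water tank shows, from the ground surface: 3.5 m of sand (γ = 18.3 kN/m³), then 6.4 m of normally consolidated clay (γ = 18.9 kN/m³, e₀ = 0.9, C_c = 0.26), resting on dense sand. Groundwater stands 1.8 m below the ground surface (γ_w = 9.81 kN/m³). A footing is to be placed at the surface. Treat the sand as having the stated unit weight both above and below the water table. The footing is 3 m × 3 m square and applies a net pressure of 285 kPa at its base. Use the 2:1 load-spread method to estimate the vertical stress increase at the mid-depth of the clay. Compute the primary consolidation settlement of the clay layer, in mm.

Mid-depth of clay below the ground surface: z = 3.5 + 6.4/2 = 6.7 m.
Total vertical stress at mid-clay: σ_v = 18.3×3.5 + 18.9×3.2 = 124.53 kPa.
Pore pressure: u = 9.81×(6.7 − 1.8) = 48.069 kPa.
Initial effective stress: σ'_0 = σ_v − u = 124.53 − 48.069 = 76.461 kPa.
Stress increase at mid-clay by the 2:1 spreading method:
Δσ = qBL/((B+z)(L+z)) = 285×3×3/((3+6.7)(3+6.7)) = 27.261 kPa
Final effective stress: σ'_f = σ'_0 + Δσ = 76.461 + 27.261 = 103.72 kPa.
Normally consolidated clay, so the full stress increment lies on the virgin compression line:
S_c = C_c·H/(1+e₀)·log₁₀(σ'_f/σ'_0) = 0.26×6.4/(1+0.9)×log₁₀(103.72/76.461)
    = 0.87579 × 0.13242 = 0.116 m

S_c ≈ 116 mm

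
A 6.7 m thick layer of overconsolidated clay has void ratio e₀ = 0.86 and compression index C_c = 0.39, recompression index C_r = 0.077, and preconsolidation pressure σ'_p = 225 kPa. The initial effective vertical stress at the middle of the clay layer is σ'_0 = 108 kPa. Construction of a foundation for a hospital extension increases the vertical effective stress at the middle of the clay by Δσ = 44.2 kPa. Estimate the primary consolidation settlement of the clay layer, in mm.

Final effective stress: σ'_f = 108 + 44.2 = 152.2 kPa.
σ'_f = 152.2 ≤ σ'_p = 225 kPa, so the clay remains overconsolidated and only the recompression index applies:
S_c = C_r·H/(1+e₀)·log₁₀(σ'_f/σ'_0) = 0.077×6.7/1.86×log₁₀(152.2/108)
    = 0.27737 × 0.14899 = 0.04133 m

S_c ≈ 41.3 mm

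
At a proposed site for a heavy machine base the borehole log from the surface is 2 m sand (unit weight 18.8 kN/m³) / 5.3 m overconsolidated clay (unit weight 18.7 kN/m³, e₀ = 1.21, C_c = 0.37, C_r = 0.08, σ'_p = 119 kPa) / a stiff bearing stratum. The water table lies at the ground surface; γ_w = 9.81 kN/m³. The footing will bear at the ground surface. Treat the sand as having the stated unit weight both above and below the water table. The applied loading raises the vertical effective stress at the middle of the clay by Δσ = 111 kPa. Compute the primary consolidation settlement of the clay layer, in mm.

S_c ≈ 183 mm

Mid-depth of clay below the ground surface: z = 2 + 5.3/2 = 4.65 m.
Total vertical stress at mid-clay: σ_v = 18.8×2 + 18.7×2.65 = 87.155 kPa.
Pore pressure: u = 9.81×(4.65 − 0) = 45.617 kPa.
Initial effective stress: σ'_0 = σ_v − u = 87.155 − 45.617 = 41.538 kPa.
Final effective stress: σ'_f = 41.538 + 111 = 152.54 kPa.
σ'_f = 152.54 > σ'_p = 119 kPa, so the stress path crosses the preconsolidation pressure — recompression up to σ'_p, then virgin compression beyond:
S_c = H/(1+e₀)·[C_r·log₁₀(σ'_p/σ'_0) + C_c·log₁₀(σ'_f/σ'_p)]
    = 5.3/2.21 × [0.08×log₁₀(119/41.538) + 0.37×log₁₀(152.54/119)]
    = 2.3982 × [0.036568 + 0.0399] = 0.1834 m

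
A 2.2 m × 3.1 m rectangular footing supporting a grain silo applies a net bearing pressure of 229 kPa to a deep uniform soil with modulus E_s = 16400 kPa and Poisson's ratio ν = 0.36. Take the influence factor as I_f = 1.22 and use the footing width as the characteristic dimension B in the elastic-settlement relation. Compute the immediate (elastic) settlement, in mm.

S_e ≈ 32.6 mm

Immediate (elastic) settlement: S_e = q·B·(1−ν²)/E_s · I_f.
S_e = 229 × 2.2 × (1 − 0.36²) / 16400 × 1.22
    = 229 × 2.2 × 0.8704 / 16400 × 1.22
    = 0.03262 m = 32.62 mm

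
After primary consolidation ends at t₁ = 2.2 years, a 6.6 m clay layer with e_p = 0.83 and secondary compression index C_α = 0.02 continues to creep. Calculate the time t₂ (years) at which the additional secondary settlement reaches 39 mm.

t₂ ≈ 7.64 years

S_s = C_α·H/(1+e_p)·log₁₀(t₂/t₁) ⇒ log₁₀(t₂/t₁) = S_s·(1+e_p)/(C_α·H).
log₁₀(t₂/t₁) = 0.039 × (1+0.83) / (0.02×6.6) = 0.5407
t₂ = t₁ × 10^0.5407 = 2.2 × 3.473 = 7.64 years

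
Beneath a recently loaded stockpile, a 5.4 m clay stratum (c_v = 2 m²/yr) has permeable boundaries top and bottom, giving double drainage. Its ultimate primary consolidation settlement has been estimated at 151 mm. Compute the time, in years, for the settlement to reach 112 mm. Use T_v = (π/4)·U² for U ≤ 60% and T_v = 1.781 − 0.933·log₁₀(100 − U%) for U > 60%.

t ≈ 1.69 years

Drainage path length: H_d = H/2 = 2.7 m (double drainage).
U = S(t)/S_ult = 112/151 = 0.7417.
U > 60%: T_v = 1.781 − 0.933·log₁₀(100 − 74.172) = 0.46352.
t = T_v·H_d²/c_v = 0.46352×2.7²/2 = 1.69 years.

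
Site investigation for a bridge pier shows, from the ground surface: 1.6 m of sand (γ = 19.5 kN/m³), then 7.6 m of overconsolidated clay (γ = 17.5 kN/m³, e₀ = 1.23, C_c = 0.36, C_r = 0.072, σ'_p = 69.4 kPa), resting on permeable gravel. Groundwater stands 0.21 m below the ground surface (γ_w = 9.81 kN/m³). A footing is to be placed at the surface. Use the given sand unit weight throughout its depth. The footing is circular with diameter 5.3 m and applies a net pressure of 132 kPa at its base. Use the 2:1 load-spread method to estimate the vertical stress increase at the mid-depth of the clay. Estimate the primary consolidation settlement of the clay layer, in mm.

S_c ≈ 112 mm

Mid-depth of clay below the ground surface: z = 1.6 + 7.6/2 = 5.4 m.
Total vertical stress at mid-clay: σ_v = 19.5×1.6 + 17.5×3.8 = 97.7 kPa.
Pore pressure: u = 9.81×(5.4 − 0.21) = 50.914 kPa.
Initial effective stress: σ'_0 = σ_v − u = 97.7 − 50.914 = 46.786 kPa.
Stress increase at mid-clay by the 2:1 spreading method:
Δσ ≈ qD²/(D+z)² = 132×5.3²/(5.3+5.4)² = 32.386 kPa
Final effective stress: σ'_f = 46.786 + 32.386 = 79.172 kPa.
σ'_f = 79.172 > σ'_p = 69.4 kPa, so the stress path crosses the preconsolidation pressure — recompression up to σ'_p, then virgin compression beyond:
S_c = H/(1+e₀)·[C_r·log₁₀(σ'_p/σ'_0) + C_c·log₁₀(σ'_f/σ'_p)]
    = 7.6/2.23 × [0.072×log₁₀(69.4/46.786) + 0.36×log₁₀(79.172/69.4)]
    = 3.4081 × [0.01233 + 0.020596] = 0.1122 m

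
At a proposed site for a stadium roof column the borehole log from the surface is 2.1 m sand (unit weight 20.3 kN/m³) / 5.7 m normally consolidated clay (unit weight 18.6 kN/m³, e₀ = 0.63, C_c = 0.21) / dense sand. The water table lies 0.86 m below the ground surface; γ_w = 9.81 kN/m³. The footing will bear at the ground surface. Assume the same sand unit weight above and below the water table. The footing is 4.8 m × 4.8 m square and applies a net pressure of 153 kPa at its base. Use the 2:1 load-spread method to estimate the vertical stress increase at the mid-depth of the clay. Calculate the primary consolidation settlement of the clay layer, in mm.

S_c ≈ 163 mm

Mid-depth of clay below the ground surface: z = 2.1 + 5.7/2 = 4.95 m.
Total vertical stress at mid-clay: σ_v = 20.3×2.1 + 18.6×2.85 = 95.64 kPa.
Pore pressure: u = 9.81×(4.95 − 0.86) = 40.123 kPa.
Initial effective stress: σ'_0 = σ_v − u = 95.64 − 40.123 = 55.517 kPa.
Stress increase at mid-clay by the 2:1 spreading method:
Δσ = qBL/((B+z)(L+z)) = 153×4.8×4.8/((4.8+4.95)(4.8+4.95)) = 37.082 kPa
Final effective stress: σ'_f = σ'_0 + Δσ = 55.517 + 37.082 = 92.599 kPa.
Normally consolidated clay, so the full stress increment lies on the virgin compression line:
S_c = C_c·H/(1+e₀)·log₁₀(σ'_f/σ'_0) = 0.21×5.7/(1+0.63)×log₁₀(92.599/55.517)
    = 0.73436 × 0.22218 = 0.1632 m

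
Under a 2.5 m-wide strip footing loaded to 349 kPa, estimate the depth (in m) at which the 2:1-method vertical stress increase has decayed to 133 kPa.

z ≈ 4.06 m

2:1 spreading — at depth z the loaded area has grown by z in each plan dimension:
qB/(B+z) = Δσ_z ⇒ z = qB/Δσ_z − B = 349×2.5/133 − 2.5 = 4.06 m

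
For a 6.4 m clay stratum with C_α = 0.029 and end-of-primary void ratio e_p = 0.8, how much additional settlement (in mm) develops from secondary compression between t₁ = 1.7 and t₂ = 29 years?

S_s ≈ 127 mm

Secondary compression: S_s = C_α·H/(1+e_p)·log₁₀(t₂/t₁)
S_s = 0.029×6.4/(1+0.8)×log₁₀(29/1.7)
    = 0.1031 × 1.232 = 0.127 m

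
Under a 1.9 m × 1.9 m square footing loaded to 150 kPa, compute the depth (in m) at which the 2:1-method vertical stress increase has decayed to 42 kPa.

2:1 spreading — at depth z the loaded area has grown by z in each plan dimension:
qB²/(B+z)² = Δσ_z ⇒ z = B(√(q/Δσ_z) − 1) = 1.9×(√(150/42) − 1) = 1.691 m

z ≈ 1.69 m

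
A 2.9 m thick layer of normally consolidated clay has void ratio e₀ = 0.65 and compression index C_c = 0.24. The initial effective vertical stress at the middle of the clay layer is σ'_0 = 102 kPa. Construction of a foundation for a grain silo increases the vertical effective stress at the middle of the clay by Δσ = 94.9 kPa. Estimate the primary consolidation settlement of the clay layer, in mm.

S_c ≈ 120 mm

Final effective stress: σ'_f = σ'_0 + Δσ = 102 + 94.9 = 196.9 kPa.
Normally consolidated clay, so the full stress increment lies on the virgin compression line:
S_c = C_c·H/(1+e₀)·log₁₀(σ'_f/σ'_0) = 0.24×2.9/(1+0.65)×log₁₀(196.9/102)
    = 0.42182 × 0.28565 = 0.1205 m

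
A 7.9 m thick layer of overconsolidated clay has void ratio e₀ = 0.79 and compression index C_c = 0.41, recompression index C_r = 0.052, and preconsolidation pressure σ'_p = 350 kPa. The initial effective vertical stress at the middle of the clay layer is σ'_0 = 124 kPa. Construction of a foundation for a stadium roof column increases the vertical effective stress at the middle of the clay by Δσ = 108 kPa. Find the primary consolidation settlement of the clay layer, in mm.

Final effective stress: σ'_f = 124 + 108 = 232 kPa.
σ'_f = 232 ≤ σ'_p = 350 kPa, so the clay remains overconsolidated and only the recompression index applies:
S_c = C_r·H/(1+e₀)·log₁₀(σ'_f/σ'_0) = 0.052×7.9/1.79×log₁₀(232/124)
    = 0.2295 × 0.27207 = 0.06244 m

S_c ≈ 62.4 mm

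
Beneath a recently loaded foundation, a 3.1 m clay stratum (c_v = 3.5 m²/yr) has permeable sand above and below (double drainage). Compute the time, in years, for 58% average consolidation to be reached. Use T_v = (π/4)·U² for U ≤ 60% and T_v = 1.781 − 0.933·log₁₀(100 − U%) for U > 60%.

Drainage path length: H_d = H/2 = 1.55 m (double drainage).
U ≤ 60%: T_v = (π/4)·U² = (π/4)×0.58² = 0.26421.
t = T_v·H_d²/c_v = 0.26421×1.55²/3.5 = 0.1814 years.

t ≈ 0.181 years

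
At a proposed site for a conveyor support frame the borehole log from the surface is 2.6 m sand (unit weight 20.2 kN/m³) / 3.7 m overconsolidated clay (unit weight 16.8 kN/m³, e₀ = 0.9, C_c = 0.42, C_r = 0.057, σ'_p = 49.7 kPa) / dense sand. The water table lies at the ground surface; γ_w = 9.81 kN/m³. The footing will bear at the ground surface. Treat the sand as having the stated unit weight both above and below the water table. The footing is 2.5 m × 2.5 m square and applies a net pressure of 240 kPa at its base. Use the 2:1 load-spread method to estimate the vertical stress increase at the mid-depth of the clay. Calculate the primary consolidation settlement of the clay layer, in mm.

S_c ≈ 137 mm

Mid-depth of clay below the ground surface: z = 2.6 + 3.7/2 = 4.45 m.
Total vertical stress at mid-clay: σ_v = 20.2×2.6 + 16.8×1.85 = 83.6 kPa.
Pore pressure: u = 9.81×(4.45 − 0) = 43.655 kPa.
Initial effective stress: σ'_0 = σ_v − u = 83.6 − 43.655 = 39.945 kPa.
Stress increase at mid-clay by the 2:1 spreading method:
Δσ = qBL/((B+z)(L+z)) = 240×2.5×2.5/((2.5+4.45)(2.5+4.45)) = 31.054 kPa
Final effective stress: σ'_f = 39.945 + 31.054 = 70.999 kPa.
σ'_f = 70.999 > σ'_p = 49.7 kPa, so the stress path crosses the preconsolidation pressure — recompression up to σ'_p, then virgin compression beyond:
S_c = H/(1+e₀)·[C_r·log₁₀(σ'_p/σ'_0) + C_c·log₁₀(σ'_f/σ'_p)]
    = 3.7/1.9 × [0.057×log₁₀(49.7/39.945) + 0.42×log₁₀(70.999/49.7)]
    = 1.9474 × [0.005409 + 0.065056] = 0.1372 m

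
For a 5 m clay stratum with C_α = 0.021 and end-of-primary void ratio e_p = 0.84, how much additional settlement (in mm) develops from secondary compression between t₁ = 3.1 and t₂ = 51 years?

Secondary compression: S_s = C_α·H/(1+e_p)·log₁₀(t₂/t₁)
S_s = 0.021×5/(1+0.84)×log₁₀(51/3.1)
    = 0.05707 × 1.216 = 0.0694 m

S_s ≈ 69.4 mm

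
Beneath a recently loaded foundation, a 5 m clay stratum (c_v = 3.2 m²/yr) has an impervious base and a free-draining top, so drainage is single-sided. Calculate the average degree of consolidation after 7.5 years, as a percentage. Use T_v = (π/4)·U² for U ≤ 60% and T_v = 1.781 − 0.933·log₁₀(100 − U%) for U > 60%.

U ≈ 92.4 %

Drainage path length: H_d = H = 5 m (single drainage).
T_v = c_v·t/H_d² = 3.2×7.5/5² = 0.96.
T_v = 0.96 corresponds to the U > 60% branch:
U = 1 − 10^((1.781 − T_v)/0.933)/100 = 0.9241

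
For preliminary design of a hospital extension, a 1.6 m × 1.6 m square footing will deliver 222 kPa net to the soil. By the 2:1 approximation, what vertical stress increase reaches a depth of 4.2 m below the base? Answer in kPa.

Δσ_z ≈ 16.9 kPa

By the 2:1 method the load spreads at 1 horizontal : 2 vertical, so at depth z the loaded area has grown by z in each plan dimension:
Δσ = qBL/((B+z)(L+z)) = 222×1.6×1.6/((1.6+4.2)(1.6+4.2)) = 16.894 kPa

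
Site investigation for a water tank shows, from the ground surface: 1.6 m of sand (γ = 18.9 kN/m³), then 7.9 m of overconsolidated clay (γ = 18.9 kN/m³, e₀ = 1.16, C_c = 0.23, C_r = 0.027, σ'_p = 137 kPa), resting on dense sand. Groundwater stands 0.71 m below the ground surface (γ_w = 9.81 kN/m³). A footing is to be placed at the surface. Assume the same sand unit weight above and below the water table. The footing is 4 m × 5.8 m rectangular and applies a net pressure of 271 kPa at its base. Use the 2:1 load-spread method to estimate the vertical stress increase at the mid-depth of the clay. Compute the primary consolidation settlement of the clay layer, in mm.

S_c ≈ 29.9 mm

Mid-depth of clay below the ground surface: z = 1.6 + 7.9/2 = 5.55 m.
Total vertical stress at mid-clay: σ_v = 18.9×1.6 + 18.9×3.95 = 104.89 kPa.
Pore pressure: u = 9.81×(5.55 − 0.71) = 47.48 kPa.
Initial effective stress: σ'_0 = σ_v − u = 104.89 − 47.48 = 57.41 kPa.
Stress increase at mid-clay by the 2:1 spreading method:
Δσ = qBL/((B+z)(L+z)) = 271×4×5.8/((4+5.55)(5.8+5.55)) = 58.004 kPa
Final effective stress: σ'_f = 57.41 + 58.004 = 115.41 kPa.
σ'_f = 115.41 ≤ σ'_p = 137 kPa, so the clay remains overconsolidated and only the recompression index applies:
S_c = C_r·H/(1+e₀)·log₁₀(σ'_f/σ'_0) = 0.027×7.9/2.16×log₁₀(115.41/57.41)
    = 0.09875 × 0.30326 = 0.02995 m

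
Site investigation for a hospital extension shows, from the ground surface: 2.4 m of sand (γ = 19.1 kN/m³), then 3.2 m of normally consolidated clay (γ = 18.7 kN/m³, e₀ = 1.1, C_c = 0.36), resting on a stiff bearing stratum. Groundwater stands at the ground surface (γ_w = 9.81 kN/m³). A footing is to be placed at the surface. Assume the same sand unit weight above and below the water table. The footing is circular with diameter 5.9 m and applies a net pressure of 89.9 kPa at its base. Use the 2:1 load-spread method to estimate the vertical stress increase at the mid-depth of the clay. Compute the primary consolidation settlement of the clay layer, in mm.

S_c ≈ 150 mm

Mid-depth of clay below the ground surface: z = 2.4 + 3.2/2 = 4 m.
Total vertical stress at mid-clay: σ_v = 19.1×2.4 + 18.7×1.6 = 75.76 kPa.
Pore pressure: u = 9.81×(4 − 0) = 39.24 kPa.
Initial effective stress: σ'_0 = σ_v − u = 75.76 − 39.24 = 36.52 kPa.
Stress increase at mid-clay by the 2:1 spreading method:
Δσ ≈ qD²/(D+z)² = 89.9×5.9²/(5.9+4)² = 31.93 kPa
Final effective stress: σ'_f = σ'_0 + Δσ = 36.52 + 31.93 = 68.45 kPa.
Normally consolidated clay, so the full stress increment lies on the virgin compression line:
S_c = C_c·H/(1+e₀)·log₁₀(σ'_f/σ'_0) = 0.36×3.2/(1+1.1)×log₁₀(68.45/36.52)
    = 0.54857 × 0.27284 = 0.1497 m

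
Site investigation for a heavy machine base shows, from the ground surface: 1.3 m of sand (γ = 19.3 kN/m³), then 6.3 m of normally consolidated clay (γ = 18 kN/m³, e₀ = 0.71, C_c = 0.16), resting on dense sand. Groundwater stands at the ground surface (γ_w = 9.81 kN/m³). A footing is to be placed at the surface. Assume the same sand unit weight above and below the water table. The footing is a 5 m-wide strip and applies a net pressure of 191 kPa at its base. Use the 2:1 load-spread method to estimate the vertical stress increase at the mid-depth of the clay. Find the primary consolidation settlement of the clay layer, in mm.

Mid-depth of clay below the ground surface: z = 1.3 + 6.3/2 = 4.45 m.
Total vertical stress at mid-clay: σ_v = 19.3×1.3 + 18×3.15 = 81.79 kPa.
Pore pressure: u = 9.81×(4.45 − 0) = 43.655 kPa.
Initial effective stress: σ'_0 = σ_v − u = 81.79 − 43.655 = 38.135 kPa.
Stress increase at mid-clay by the 2:1 spreading method:
Δσ = qB/(B+z) = 191×5/(5+4.45) = 101.06 kPa
Final effective stress: σ'_f = σ'_0 + Δσ = 38.135 + 101.06 = 139.19 kPa.
Normally consolidated clay, so the full stress increment lies on the virgin compression line:
S_c = C_c·H/(1+e₀)·log₁₀(σ'_f/σ'_0) = 0.16×6.3/(1+0.71)×log₁₀(139.19/38.135)
    = 0.58947 × 0.56228 = 0.3314 m

S_c ≈ 331 mm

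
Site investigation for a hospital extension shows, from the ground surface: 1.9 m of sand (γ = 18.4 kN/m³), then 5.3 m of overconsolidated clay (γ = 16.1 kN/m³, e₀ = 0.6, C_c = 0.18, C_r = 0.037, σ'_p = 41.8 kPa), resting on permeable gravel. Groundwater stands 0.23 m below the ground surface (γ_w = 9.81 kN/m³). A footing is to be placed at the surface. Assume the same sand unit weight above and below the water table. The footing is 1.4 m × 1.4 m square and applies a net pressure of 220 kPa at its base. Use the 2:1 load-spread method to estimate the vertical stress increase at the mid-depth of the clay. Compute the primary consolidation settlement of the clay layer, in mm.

S_c ≈ 41.8 mm

Mid-depth of clay below the ground surface: z = 1.9 + 5.3/2 = 4.55 m.
Total vertical stress at mid-clay: σ_v = 18.4×1.9 + 16.1×2.65 = 77.625 kPa.
Pore pressure: u = 9.81×(4.55 − 0.23) = 42.379 kPa.
Initial effective stress: σ'_0 = σ_v − u = 77.625 − 42.379 = 35.246 kPa.
Stress increase at mid-clay by the 2:1 spreading method:
Δσ = qBL/((B+z)(L+z)) = 220×1.4×1.4/((1.4+4.55)(1.4+4.55)) = 12.18 kPa
Final effective stress: σ'_f = 35.246 + 12.18 = 47.426 kPa.
σ'_f = 47.426 > σ'_p = 41.8 kPa, so the stress path crosses the preconsolidation pressure — recompression up to σ'_p, then virgin compression beyond:
S_c = H/(1+e₀)·[C_r·log₁₀(σ'_p/σ'_0) + C_c·log₁₀(σ'_f/σ'_p)]
    = 5.3/1.6 × [0.037×log₁₀(41.8/35.246) + 0.18×log₁₀(47.426/41.8)]
    = 3.3125 × [0.0027405 + 0.0098712] = 0.04178 m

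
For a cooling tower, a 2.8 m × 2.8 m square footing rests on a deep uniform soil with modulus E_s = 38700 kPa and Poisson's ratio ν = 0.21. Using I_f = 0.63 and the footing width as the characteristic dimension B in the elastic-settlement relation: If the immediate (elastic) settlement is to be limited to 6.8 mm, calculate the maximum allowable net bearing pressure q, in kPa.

q ≈ 156 kPa

S_e = q·B·(1−ν²)/E_s · I_f  ⇒  q = S_e·E_s / (B·(1−ν²)·I_f).
q = 0.0068 × 38700 / (2.8 × 0.9559 × 0.63) = 156.1 kPa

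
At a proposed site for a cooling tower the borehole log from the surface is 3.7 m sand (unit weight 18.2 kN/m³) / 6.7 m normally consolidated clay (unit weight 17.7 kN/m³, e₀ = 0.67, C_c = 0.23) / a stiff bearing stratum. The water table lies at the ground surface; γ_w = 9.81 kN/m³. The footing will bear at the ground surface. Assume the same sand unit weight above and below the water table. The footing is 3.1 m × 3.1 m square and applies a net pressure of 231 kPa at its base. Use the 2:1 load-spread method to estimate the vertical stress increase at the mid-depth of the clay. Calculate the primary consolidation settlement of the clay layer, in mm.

S_c ≈ 128 mm

Mid-depth of clay below the ground surface: z = 3.7 + 6.7/2 = 7.05 m.
Total vertical stress at mid-clay: σ_v = 18.2×3.7 + 17.7×3.35 = 126.64 kPa.
Pore pressure: u = 9.81×(7.05 − 0) = 69.16 kPa.
Initial effective stress: σ'_0 = σ_v − u = 126.64 − 69.16 = 57.48 kPa.
Stress increase at mid-clay by the 2:1 spreading method:
Δσ = qBL/((B+z)(L+z)) = 231×3.1×3.1/((3.1+7.05)(3.1+7.05)) = 21.548 kPa
Final effective stress: σ'_f = σ'_0 + Δσ = 57.48 + 21.548 = 79.028 kPa.
Normally consolidated clay, so the full stress increment lies on the virgin compression line:
S_c = C_c·H/(1+e₀)·log₁₀(σ'_f/σ'_0) = 0.23×6.7/(1+0.67)×log₁₀(79.028/57.48)
    = 0.92275 × 0.13826 = 0.1276 m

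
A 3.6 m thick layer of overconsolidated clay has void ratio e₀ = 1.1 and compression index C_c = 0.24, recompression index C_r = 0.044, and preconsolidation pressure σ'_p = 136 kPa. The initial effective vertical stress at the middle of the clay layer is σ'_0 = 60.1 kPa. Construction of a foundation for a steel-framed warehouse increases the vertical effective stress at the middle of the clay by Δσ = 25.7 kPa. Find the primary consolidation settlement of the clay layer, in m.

Final effective stress: σ'_f = 60.1 + 25.7 = 85.8 kPa.
σ'_f = 85.8 ≤ σ'_p = 136 kPa, so the clay remains overconsolidated and only the recompression index applies:
S_c = C_r·H/(1+e₀)·log₁₀(σ'_f/σ'_0) = 0.044×3.6/2.1×log₁₀(85.8/60.1)
    = 0.075429 × 0.15461 = 0.01166 m

S_c ≈ 0.0117 m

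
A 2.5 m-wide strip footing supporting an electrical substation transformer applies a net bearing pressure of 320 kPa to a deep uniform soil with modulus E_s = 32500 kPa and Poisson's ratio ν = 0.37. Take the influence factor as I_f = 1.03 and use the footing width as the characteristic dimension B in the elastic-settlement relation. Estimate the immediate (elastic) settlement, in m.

S_e ≈ 0.0219 m

Immediate (elastic) settlement: S_e = q·B·(1−ν²)/E_s · I_f.
S_e = 320 × 2.5 × (1 − 0.37²) / 32500 × 1.03
    = 320 × 2.5 × 0.8631 / 32500 × 1.03
    = 0.02188 m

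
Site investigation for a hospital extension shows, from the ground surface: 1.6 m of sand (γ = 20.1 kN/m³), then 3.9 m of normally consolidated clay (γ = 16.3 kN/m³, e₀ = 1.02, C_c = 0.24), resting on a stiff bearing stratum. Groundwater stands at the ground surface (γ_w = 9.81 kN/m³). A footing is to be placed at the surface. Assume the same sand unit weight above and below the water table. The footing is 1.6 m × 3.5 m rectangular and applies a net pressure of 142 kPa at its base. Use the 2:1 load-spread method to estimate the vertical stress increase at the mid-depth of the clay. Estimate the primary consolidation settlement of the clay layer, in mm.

Mid-depth of clay below the ground surface: z = 1.6 + 3.9/2 = 3.55 m.
Total vertical stress at mid-clay: σ_v = 20.1×1.6 + 16.3×1.95 = 63.945 kPa.
Pore pressure: u = 9.81×(3.55 − 0) = 34.825 kPa.
Initial effective stress: σ'_0 = σ_v − u = 63.945 − 34.825 = 29.12 kPa.
Stress increase at mid-clay by the 2:1 spreading method:
Δσ = qBL/((B+z)(L+z)) = 142×1.6×3.5/((1.6+3.55)(3.5+3.55)) = 21.902 kPa
Final effective stress: σ'_f = σ'_0 + Δσ = 29.12 + 21.902 = 51.022 kPa.
Normally consolidated clay, so the full stress increment lies on the virgin compression line:
S_c = C_c·H/(1+e₀)·log₁₀(σ'_f/σ'_0) = 0.24×3.9/(1+1.02)×log₁₀(51.022/29.12)
    = 0.46337 × 0.24357 = 0.1129 m

S_c ≈ 113 mm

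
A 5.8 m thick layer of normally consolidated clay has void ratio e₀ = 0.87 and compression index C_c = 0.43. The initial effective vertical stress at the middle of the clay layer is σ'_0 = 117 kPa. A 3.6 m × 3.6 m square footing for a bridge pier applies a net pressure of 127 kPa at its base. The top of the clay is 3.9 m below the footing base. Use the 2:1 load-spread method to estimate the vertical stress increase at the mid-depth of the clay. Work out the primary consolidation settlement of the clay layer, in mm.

Mid-depth of clay below the footing base: z = 3.9 + 5.8/2 = 6.8 m.
Stress increase at mid-clay by the 2:1 spreading method:
Δσ = qBL/((B+z)(L+z)) = 127×3.6×3.6/((3.6+6.8)(3.6+6.8)) = 15.217 kPa
Final effective stress: σ'_f = σ'_0 + Δσ = 117 + 15.217 = 132.22 kPa.
Normally consolidated clay, so the full stress increment lies on the virgin compression line:
S_c = C_c·H/(1+e₀)·log₁₀(σ'_f/σ'_0) = 0.43×5.8/(1+0.87)×log₁₀(132.22/117)
    = 1.3337 × 0.053111 = 0.07083 m

S_c ≈ 70.8 mm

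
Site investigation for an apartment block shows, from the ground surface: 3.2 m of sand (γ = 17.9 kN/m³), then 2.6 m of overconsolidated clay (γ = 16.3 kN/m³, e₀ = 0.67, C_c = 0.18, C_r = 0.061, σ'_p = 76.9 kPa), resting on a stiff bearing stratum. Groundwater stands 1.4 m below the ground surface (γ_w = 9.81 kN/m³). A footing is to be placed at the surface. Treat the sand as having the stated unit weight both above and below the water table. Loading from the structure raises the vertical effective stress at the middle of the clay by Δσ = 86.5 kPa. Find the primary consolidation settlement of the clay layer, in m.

Mid-depth of clay below the ground surface: z = 3.2 + 2.6/2 = 4.5 m.
Total vertical stress at mid-clay: σ_v = 17.9×3.2 + 16.3×1.3 = 78.47 kPa.
Pore pressure: u = 9.81×(4.5 − 1.4) = 30.411 kPa.
Initial effective stress: σ'_0 = σ_v − u = 78.47 − 30.411 = 48.059 kPa.
Final effective stress: σ'_f = 48.059 + 86.5 = 134.56 kPa.
σ'_f = 134.56 > σ'_p = 76.9 kPa, so the stress path crosses the preconsolidation pressure — recompression up to σ'_p, then virgin compression beyond:
S_c = H/(1+e₀)·[C_r·log₁₀(σ'_p/σ'_0) + C_c·log₁₀(σ'_f/σ'_p)]
    = 2.6/1.67 × [0.061×log₁₀(76.9/48.059) + 0.18×log₁₀(134.56/76.9)]
    = 1.5569 × [0.012453 + 0.043738] = 0.08748 m

S_c ≈ 0.0875 m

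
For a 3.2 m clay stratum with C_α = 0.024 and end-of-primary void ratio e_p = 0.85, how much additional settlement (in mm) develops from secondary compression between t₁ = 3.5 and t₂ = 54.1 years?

S_s ≈ 49.4 mm

Secondary compression: S_s = C_α·H/(1+e_p)·log₁₀(t₂/t₁)
S_s = 0.024×3.2/(1+0.85)×log₁₀(54.1/3.5)
    = 0.04151 × 1.189 = 0.04936 m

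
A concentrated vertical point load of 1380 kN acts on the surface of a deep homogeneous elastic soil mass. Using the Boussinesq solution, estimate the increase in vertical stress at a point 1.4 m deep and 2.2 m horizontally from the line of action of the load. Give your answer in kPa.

Boussinesq vertical stress below a point load on an elastic half-space:
Δσ_z = 3P/(2πz²) · [1 + (r/z)²]^(−5/2)
r/z = 2.2/1.4 = 1.5714; [1+(r/z)²]^(−5/2) = 0.044603.
Δσ_z = 3×1380/(2π×1.4²) × 0.044603 = 336.17 × 0.044603 = 14.99 kPa

Δσ_z ≈ 15 kPa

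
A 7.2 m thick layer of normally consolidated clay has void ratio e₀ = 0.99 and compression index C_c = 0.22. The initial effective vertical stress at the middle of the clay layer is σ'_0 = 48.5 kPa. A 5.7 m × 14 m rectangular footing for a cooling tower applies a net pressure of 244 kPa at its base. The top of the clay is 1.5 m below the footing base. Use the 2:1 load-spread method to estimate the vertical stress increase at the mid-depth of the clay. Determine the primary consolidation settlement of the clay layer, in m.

Mid-depth of clay below the footing base: z = 1.5 + 7.2/2 = 5.1 m.
Stress increase at mid-clay by the 2:1 spreading method:
Δσ = qBL/((B+z)(L+z)) = 244×5.7×14/((5.7+5.1)(14+5.1)) = 94.392 kPa
Final effective stress: σ'_f = σ'_0 + Δσ = 48.5 + 94.392 = 142.89 kPa.
Normally consolidated clay, so the full stress increment lies on the virgin compression line:
S_c = C_c·H/(1+e₀)·log₁₀(σ'_f/σ'_0) = 0.22×7.2/(1+0.99)×log₁₀(142.89/48.5)
    = 0.79598 × 0.46926 = 0.3735 m

S_c ≈ 0.374 m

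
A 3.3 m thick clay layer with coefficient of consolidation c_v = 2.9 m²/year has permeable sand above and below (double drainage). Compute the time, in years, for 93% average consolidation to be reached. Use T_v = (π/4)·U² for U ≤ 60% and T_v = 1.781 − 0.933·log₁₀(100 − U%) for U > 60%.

Drainage path length: H_d = H/2 = 1.65 m (double drainage).
U > 60%: T_v = 1.781 − 0.933·log₁₀(100 − 93) = 0.99252.
t = T_v·H_d²/c_v = 0.99252×1.65²/2.9 = 0.9318 years.

t ≈ 0.932 years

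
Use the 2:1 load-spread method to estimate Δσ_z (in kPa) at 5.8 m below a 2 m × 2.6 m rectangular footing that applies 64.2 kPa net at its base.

Δσ_z ≈ 5.1 kPa

By the 2:1 method the load spreads at 1 horizontal : 2 vertical, so at depth z the loaded area has grown by z in each plan dimension:
Δσ = qBL/((B+z)(L+z)) = 64.2×2×2.6/((2+5.8)(2.6+5.8)) = 5.0952 kPa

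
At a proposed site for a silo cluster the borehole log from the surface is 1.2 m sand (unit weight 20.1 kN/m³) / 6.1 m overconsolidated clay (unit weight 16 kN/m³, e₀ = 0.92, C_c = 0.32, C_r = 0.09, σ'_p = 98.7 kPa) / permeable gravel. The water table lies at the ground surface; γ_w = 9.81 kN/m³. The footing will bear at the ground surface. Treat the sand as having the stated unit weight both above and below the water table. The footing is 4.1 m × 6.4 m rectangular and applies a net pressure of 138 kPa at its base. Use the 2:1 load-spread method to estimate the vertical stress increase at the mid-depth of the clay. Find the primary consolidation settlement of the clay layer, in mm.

S_c ≈ 104 mm

Mid-depth of clay below the ground surface: z = 1.2 + 6.1/2 = 4.25 m.
Total vertical stress at mid-clay: σ_v = 20.1×1.2 + 16×3.05 = 72.92 kPa.
Pore pressure: u = 9.81×(4.25 − 0) = 41.693 kPa.
Initial effective stress: σ'_0 = σ_v − u = 72.92 − 41.693 = 31.227 kPa.
Stress increase at mid-clay by the 2:1 spreading method:
Δσ = qBL/((B+z)(L+z)) = 138×4.1×6.4/((4.1+4.25)(6.4+4.25)) = 40.72 kPa
Final effective stress: σ'_f = 31.227 + 40.72 = 71.947 kPa.
σ'_f = 71.947 ≤ σ'_p = 98.7 kPa, so the clay remains overconsolidated and only the recompression index applies:
S_c = C_r·H/(1+e₀)·log₁₀(σ'_f/σ'_0) = 0.09×6.1/1.92×log₁₀(71.947/31.227)
    = 0.28594 × 0.36248 = 0.1036 m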